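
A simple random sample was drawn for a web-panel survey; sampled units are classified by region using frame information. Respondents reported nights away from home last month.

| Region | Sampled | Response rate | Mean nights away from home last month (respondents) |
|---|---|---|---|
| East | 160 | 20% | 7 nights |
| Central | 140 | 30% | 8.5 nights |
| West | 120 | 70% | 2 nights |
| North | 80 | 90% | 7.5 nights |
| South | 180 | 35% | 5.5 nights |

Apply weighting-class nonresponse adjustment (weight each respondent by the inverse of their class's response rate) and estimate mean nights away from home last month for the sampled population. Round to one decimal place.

Weighting each respondent by the inverse class response rate inflates each class back to its sampled size, so the class weight is n_sampled:
  East: 160 × 7 = 1120
  Central: 140 × 8.5 = 1190
  West: 120 × 2 = 240
  North: 80 × 7.5 = 600
  South: 180 × 5.5 = 990
Adjusted estimate = 4140 / 680 = 6.08824 → 6.1.

6.1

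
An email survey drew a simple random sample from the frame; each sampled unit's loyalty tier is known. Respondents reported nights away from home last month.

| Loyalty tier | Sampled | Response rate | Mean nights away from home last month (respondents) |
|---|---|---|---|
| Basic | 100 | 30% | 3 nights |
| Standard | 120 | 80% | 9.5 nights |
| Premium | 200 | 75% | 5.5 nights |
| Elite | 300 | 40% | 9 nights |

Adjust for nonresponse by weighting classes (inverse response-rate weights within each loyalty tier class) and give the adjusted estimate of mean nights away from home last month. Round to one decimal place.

7.3

Weighting each respondent by the inverse class response rate inflates each class back to its sampled size, so the class weight is n_sampled:
  Basic: 100 × 3 = 300
  Standard: 120 × 9.5 = 1140
  Premium: 200 × 5.5 = 1100
  Elite: 300 × 9 = 2700
Adjusted estimate = 5240 / 720 = 7.27778 → 7.3.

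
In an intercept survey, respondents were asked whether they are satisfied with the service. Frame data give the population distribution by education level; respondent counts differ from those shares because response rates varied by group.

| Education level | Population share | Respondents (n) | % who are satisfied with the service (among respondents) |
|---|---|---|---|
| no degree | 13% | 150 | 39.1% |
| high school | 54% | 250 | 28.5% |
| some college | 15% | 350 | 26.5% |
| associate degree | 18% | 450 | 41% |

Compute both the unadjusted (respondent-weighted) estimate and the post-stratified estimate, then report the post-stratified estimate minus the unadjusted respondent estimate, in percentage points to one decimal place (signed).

-2.1 percentage points

Naive respondent-only estimate (weights = respondent counts):
  (150/1200)×39.1 + (250/1200)×28.5 + (350/1200)×26.5 + (450/1200)×41 = 33.9292%
Reweighting by population education level shares:
  0.13×39.1 + 0.54×28.5 + 0.15×26.5 + 0.18×41 = 31.828%
Difference = 31.828 − 33.9292 = -2.1012 pp.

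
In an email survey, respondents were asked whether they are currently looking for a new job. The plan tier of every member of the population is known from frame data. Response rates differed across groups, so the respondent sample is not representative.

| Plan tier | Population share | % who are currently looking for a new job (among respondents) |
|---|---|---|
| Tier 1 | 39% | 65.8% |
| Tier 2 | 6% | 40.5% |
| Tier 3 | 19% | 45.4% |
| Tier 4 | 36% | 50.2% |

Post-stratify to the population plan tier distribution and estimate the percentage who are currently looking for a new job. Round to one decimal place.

Weight each group's respondent value by its population share:
  Tier 1: 0.39 × 65.8 = 25.662
  Tier 2: 0.06 × 40.5 = 2.43
  Tier 3: 0.19 × 45.4 = 8.626
  Tier 4: 0.36 × 50.2 = 18.072
Post-stratified estimate = 54.79 → 54.8%.

54.8%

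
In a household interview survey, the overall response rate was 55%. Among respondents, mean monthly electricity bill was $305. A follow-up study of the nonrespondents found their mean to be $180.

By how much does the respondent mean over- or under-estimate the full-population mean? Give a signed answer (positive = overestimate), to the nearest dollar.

Nonresponse fraction = 1 − 0.55 = 0.45.
Bias = (nonresponse fraction) × (respondent mean − nonrespondent mean)
     = 0.45 × (305 − 180) = 0.45 × 125 = 56.25.

+$56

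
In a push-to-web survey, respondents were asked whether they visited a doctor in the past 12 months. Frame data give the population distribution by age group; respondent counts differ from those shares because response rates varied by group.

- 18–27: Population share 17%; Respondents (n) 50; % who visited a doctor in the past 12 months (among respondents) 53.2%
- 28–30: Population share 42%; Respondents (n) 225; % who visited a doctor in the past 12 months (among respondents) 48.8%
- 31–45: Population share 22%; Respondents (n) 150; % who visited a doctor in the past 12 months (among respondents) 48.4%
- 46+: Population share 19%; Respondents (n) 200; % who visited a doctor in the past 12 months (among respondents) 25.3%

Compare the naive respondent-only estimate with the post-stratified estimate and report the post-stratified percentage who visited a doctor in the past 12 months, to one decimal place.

45.0%

Unadjusted (pooled respondent) estimate weights by respondent counts:
  (50/625)×53.2 + (225/625)×48.8 + (150/625)×48.4 + (200/625)×25.3 = 41.536%
Reweighting by population age group shares:
  0.17×53.2 + 0.42×48.8 + 0.22×48.4 + 0.19×25.3 = 44.995%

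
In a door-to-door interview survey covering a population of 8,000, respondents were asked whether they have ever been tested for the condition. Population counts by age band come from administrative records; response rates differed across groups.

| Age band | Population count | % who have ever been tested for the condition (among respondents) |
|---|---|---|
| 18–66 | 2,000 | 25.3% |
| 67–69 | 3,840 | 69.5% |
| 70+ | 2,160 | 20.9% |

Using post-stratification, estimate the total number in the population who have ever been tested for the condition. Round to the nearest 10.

3,630

Apply each group's respondent rate to its population count:
  18–66: 2,000 × 25.3% = 506
  67–69: 3,840 × 69.5% = 2668.8
  70+: 2,160 × 20.9% = 451.44
Estimated total = 3626.24 → 3,630.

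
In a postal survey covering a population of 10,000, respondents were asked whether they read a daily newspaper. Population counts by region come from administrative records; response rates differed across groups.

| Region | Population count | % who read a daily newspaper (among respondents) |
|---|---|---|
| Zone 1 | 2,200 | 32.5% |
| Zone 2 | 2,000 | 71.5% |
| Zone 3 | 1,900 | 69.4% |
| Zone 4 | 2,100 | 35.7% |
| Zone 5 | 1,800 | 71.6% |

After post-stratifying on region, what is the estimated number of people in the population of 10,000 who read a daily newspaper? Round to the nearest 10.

Apply each group's respondent rate to its population count:
  Zone 1: 2,200 × 32.5% = 715
  Zone 2: 2,000 × 71.5% = 1430
  Zone 3: 1,900 × 69.4% = 1318.6
  Zone 4: 2,100 × 35.7% = 749.7
  Zone 5: 1,800 × 71.6% = 1288.8
Estimated total = 5502.1 → 5,500.

5,500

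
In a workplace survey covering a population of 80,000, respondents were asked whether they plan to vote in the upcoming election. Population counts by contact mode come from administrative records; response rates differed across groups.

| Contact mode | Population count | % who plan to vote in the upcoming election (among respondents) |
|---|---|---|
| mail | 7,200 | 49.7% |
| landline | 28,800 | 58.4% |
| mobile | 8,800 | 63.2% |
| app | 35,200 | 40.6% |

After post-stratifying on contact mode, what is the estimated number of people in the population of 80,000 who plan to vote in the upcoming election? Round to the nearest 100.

Apply each group's respondent rate to its population count:
  mail: 7,200 × 49.7% = 3578.4
  landline: 28,800 × 58.4% = 16819.2
  mobile: 8,800 × 63.2% = 5561.6
  app: 35,200 × 40.6% = 14291.2
Estimated total = 40250.4 → 40,300.

40,300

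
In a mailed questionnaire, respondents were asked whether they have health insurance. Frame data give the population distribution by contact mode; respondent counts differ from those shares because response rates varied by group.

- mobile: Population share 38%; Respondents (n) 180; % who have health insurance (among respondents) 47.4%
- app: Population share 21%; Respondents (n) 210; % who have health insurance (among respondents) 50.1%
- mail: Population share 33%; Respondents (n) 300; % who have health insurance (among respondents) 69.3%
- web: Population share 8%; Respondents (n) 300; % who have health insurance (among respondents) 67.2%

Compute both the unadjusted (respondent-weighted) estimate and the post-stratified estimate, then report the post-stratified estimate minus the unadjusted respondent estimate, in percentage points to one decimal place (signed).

-3.8 percentage points

Naive respondent-only estimate (weights = respondent counts):
  (180/990)×47.4 + (210/990)×50.1 + (300/990)×69.3 + (300/990)×67.2 = 60.6091%
Post-stratifying to population shares instead:
  0.38×47.4 + 0.21×50.1 + 0.33×69.3 + 0.08×67.2 = 56.778%
Difference = 56.778 − 60.6091 = -3.8311 pp.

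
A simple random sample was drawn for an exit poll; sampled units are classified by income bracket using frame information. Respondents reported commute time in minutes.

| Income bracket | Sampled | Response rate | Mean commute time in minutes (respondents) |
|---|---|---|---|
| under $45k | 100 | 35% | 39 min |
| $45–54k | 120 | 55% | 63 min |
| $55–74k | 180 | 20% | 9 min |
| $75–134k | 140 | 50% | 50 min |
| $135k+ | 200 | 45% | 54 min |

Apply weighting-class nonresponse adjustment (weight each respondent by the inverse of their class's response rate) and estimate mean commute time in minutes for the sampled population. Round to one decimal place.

41.7

Inverse-response-rate weighting restores each class to its sampled count, so class totals weight by n_sampled:
  under $45k: 100 × 39 = 3900
  $45–54k: 120 × 63 = 7560
  $55–74k: 180 × 9 = 1620
  $75–134k: 140 × 50 = 7000
  $135k+: 200 × 54 = 10,800
Adjusted estimate = 30,880 / 740 = 41.7297 → 41.7.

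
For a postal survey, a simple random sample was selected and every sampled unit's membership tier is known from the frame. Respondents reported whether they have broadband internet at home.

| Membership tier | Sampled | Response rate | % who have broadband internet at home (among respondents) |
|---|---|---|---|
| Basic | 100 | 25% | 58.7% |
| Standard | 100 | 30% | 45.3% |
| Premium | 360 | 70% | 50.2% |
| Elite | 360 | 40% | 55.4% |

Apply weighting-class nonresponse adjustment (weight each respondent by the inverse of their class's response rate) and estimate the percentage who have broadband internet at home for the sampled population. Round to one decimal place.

52.6%

Each respondent's weight = sampled/responded in their class; summing within a class gives n_sampled, so:
  Basic: 100 × 58.7 = 5870
  Standard: 100 × 45.3 = 4530
  Premium: 360 × 50.2 = 18,072
  Elite: 360 × 55.4 = 19,944
Adjusted estimate = 48,416 / 920 = 52.6261 → 52.6%.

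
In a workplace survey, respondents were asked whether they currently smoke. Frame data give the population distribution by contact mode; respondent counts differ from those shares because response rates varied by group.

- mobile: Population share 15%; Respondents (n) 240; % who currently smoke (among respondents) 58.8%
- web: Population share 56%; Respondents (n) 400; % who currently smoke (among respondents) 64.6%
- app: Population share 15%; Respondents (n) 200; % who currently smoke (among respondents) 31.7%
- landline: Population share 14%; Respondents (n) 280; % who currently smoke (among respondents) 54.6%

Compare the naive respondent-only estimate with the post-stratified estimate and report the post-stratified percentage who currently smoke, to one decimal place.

57.4%

Naive respondent-only estimate (weights = respondent counts):
  (240/1120)×58.8 + (400/1120)×64.6 + (200/1120)×31.7 + (280/1120)×54.6 = 54.9821%
Reweighting by population contact mode shares:
  0.15×58.8 + 0.56×64.6 + 0.15×31.7 + 0.14×54.6 = 57.395%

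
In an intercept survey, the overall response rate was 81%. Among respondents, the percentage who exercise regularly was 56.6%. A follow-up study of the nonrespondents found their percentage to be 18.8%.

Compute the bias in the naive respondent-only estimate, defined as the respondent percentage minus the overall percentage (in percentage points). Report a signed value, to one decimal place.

+7.2 percentage points

Nonresponse fraction = 1 − 0.81 = 0.19.
Bias = (nonresponse fraction) × (respondent percentage − nonrespondent percentage)
     = 0.19 × (56.6 − 18.8) = 0.19 × 37.8 = 7.182.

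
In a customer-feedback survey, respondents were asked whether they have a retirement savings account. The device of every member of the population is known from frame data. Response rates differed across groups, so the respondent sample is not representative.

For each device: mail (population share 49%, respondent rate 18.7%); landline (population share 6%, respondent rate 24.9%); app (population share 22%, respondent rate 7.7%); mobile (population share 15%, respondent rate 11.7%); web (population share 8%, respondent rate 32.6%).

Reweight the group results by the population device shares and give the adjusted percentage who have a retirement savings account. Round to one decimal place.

16.7%

Weight each group's respondent value by its population share:
  mail: 0.49 × 18.7 = 9.163
  landline: 0.06 × 24.9 = 1.494
  app: 0.22 × 7.7 = 1.694
  mobile: 0.15 × 11.7 = 1.755
  web: 0.08 × 32.6 = 2.608
Post-stratified estimate = 16.714 → 16.7%.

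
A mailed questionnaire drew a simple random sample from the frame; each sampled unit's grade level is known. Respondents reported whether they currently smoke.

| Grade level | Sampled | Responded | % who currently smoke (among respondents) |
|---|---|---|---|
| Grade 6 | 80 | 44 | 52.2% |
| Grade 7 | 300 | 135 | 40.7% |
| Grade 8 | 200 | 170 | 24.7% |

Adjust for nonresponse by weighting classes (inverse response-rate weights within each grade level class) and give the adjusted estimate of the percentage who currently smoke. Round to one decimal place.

Response rates by class: Grade 6 44/80 = 55%, Grade 7 135/300 = 45%, Grade 8 170/200 = 85%.
Inverse-response-rate weighting restores each class to its sampled count, so class totals weight by n_sampled:
  Grade 6: 80 × 52.2 = 4176
  Grade 7: 300 × 40.7 = 12,210
  Grade 8: 200 × 24.7 = 4940
Adjusted estimate = 21,326 / 580 = 36.769 → 36.8%.

36.8%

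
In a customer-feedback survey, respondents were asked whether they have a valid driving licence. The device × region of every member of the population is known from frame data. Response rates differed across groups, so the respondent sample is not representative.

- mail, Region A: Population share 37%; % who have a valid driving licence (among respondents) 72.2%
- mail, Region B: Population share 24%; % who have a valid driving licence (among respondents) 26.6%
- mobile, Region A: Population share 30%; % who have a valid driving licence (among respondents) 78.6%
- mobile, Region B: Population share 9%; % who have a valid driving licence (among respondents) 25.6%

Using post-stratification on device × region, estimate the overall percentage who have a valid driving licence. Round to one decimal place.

Reweight to the known device × region distribution:
  mail, Region A: 0.37 × 72.2 = 26.714
  mail, Region B: 0.24 × 26.6 = 6.384
  mobile, Region A: 0.3 × 78.6 = 23.58
  mobile, Region B: 0.09 × 25.6 = 2.304
Post-stratified estimate = 58.982 → 59.0%.

59.0%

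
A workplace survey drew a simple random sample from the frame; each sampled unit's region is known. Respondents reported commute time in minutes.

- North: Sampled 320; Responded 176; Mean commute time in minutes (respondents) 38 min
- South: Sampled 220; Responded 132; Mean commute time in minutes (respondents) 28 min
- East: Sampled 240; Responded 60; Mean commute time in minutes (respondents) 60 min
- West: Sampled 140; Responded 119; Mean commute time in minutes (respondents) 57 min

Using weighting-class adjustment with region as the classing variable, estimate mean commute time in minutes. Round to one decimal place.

44.2

Class response rates: North 176/320 = 55%, South 132/220 = 60%, East 60/240 = 25%, West 119/140 = 85%.
Inverse-response-rate weighting restores each class to its sampled count, so class totals weight by n_sampled:
  North: 320 × 38 = 12,160
  South: 220 × 28 = 6160
  East: 240 × 60 = 14,400
  West: 140 × 57 = 7980
Adjusted estimate = 40,700 / 920 = 44.2391 → 44.2.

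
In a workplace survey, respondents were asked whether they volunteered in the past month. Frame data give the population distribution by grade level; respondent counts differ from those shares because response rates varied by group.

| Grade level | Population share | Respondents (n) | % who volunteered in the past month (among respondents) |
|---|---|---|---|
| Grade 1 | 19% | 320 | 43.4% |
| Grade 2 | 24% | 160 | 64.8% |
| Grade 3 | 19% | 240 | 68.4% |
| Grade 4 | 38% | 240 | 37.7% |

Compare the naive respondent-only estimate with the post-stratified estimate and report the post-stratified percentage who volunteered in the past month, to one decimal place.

Without adjustment, the pooled respondent share is:
  (320/960)×43.4 + (160/960)×64.8 + (240/960)×68.4 + (240/960)×37.7 = 51.7917%
Post-stratifying to population shares instead:
  0.19×43.4 + 0.24×64.8 + 0.19×68.4 + 0.38×37.7 = 51.12%

51.1%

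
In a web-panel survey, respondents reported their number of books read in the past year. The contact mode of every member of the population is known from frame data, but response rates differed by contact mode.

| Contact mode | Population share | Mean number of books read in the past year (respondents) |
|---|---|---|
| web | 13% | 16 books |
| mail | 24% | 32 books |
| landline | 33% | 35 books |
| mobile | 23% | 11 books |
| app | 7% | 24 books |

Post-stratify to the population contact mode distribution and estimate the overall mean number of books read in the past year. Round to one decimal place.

Reweight to the known contact mode distribution:
  web: 0.13 × 16 = 2.08
  mail: 0.24 × 32 = 7.68
  landline: 0.33 × 35 = 11.55
  mobile: 0.23 × 11 = 2.53
  app: 0.07 × 24 = 1.68
Post-stratified estimate = 25.52 → 25.5.

25.5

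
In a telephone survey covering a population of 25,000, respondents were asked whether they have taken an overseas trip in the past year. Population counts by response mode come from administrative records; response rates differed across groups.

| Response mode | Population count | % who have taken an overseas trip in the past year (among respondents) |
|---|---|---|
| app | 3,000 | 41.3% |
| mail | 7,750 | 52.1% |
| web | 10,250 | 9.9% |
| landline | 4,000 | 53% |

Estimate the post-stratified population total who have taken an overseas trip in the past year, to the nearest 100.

8,400

Each cell contributes its population count × the respondent rate:
  app: 3,000 × 41.3% = 1239
  mail: 7,750 × 52.1% = 4037.75
  web: 10,250 × 9.9% = 1014.75
  landline: 4,000 × 53% = 2120
Estimated total = 8411.5 → 8,400.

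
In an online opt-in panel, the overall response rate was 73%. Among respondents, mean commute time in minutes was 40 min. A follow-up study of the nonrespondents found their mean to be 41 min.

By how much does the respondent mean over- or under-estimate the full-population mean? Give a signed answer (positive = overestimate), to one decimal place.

-0.3

Nonresponse fraction = 1 − 0.73 = 0.27.
Bias = (nonresponse fraction) × (respondent mean − nonrespondent mean)
     = 0.27 × (40 − 41) = 0.27 × -1 = -0.27.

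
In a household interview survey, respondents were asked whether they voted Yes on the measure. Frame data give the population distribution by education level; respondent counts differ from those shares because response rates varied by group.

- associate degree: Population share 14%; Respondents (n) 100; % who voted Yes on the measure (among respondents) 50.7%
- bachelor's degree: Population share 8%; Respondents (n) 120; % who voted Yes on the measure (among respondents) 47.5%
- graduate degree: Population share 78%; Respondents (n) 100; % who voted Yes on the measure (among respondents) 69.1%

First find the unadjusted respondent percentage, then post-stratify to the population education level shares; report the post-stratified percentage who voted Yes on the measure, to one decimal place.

64.8%

Without adjustment, the pooled respondent share is:
  (100/320)×50.7 + (120/320)×47.5 + (100/320)×69.1 = 55.25%
Reweighting by population education level shares:
  0.14×50.7 + 0.08×47.5 + 0.78×69.1 = 64.796%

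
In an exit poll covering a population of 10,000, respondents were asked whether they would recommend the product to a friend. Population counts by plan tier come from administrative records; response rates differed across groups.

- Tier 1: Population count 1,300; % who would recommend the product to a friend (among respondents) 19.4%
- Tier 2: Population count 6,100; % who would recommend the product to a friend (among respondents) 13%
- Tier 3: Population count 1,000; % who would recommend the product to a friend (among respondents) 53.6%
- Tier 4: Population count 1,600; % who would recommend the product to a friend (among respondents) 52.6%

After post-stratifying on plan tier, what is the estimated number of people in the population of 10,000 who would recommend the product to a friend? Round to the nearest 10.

Each cell contributes its population count × the respondent rate:
  Tier 1: 1,300 × 19.4% = 252.2
  Tier 2: 6,100 × 13% = 793
  Tier 3: 1,000 × 53.6% = 536
  Tier 4: 1,600 × 52.6% = 841.6
Estimated total = 2422.8 → 2,420.

2,420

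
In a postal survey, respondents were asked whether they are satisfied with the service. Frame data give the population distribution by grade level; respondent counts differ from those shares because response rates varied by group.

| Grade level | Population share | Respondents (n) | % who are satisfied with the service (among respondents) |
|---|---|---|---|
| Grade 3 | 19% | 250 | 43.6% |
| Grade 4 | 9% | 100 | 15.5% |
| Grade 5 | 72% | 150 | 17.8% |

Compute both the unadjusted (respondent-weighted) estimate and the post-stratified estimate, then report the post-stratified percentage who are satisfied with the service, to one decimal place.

Unadjusted (pooled respondent) estimate weights by respondent counts:
  (250/500)×43.6 + (100/500)×15.5 + (150/500)×17.8 = 30.24%
Reweighting by population grade level shares:
  0.19×43.6 + 0.09×15.5 + 0.72×17.8 = 22.495%

22.5%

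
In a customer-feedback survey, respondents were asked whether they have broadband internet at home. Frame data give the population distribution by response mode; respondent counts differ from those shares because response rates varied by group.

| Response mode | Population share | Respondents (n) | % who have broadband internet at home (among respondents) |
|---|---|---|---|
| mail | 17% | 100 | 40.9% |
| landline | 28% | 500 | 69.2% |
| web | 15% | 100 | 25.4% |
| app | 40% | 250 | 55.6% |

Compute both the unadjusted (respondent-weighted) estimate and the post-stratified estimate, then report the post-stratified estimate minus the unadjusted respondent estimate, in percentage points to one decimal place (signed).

Without adjustment, the pooled respondent share is:
  (100/950)×40.9 + (500/950)×69.2 + (100/950)×25.4 + (250/950)×55.6 = 58.0316%
Post-stratifying to population shares instead:
  0.17×40.9 + 0.28×69.2 + 0.15×25.4 + 0.4×55.6 = 52.379%
Difference = 52.379 − 58.0316 = -5.6526 pp.

-5.7 percentage points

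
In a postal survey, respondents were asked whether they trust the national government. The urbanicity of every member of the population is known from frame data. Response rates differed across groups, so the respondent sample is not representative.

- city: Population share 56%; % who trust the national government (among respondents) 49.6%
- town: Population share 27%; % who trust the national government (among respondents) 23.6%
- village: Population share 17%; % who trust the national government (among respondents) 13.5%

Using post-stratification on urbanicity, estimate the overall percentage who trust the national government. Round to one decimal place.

36.4%

Each cell contributes population-share × respondent value:
  city: 0.56 × 49.6 = 27.776
  town: 0.27 × 23.6 = 6.372
  village: 0.17 × 13.5 = 2.295
Post-stratified estimate = 36.443 → 36.4%.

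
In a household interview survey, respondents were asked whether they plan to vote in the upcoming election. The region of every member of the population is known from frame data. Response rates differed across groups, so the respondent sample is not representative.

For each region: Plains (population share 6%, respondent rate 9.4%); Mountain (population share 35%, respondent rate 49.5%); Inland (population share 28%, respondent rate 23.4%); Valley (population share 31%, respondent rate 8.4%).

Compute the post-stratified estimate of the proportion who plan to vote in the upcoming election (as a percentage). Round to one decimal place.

Reweight to the known region distribution:
  Plains: 0.06 × 9.4 = 0.564
  Mountain: 0.35 × 49.5 = 17.325
  Inland: 0.28 × 23.4 = 6.552
  Valley: 0.31 × 8.4 = 2.604
Post-stratified estimate = 27.045 → 27.0%.

27.0%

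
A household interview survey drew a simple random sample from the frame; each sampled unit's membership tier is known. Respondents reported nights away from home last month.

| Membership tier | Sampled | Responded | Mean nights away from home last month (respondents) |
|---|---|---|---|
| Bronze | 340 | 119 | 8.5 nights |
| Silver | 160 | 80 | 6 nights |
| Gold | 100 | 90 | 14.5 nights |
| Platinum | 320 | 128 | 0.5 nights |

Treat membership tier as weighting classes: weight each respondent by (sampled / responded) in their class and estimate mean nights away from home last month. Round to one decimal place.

5.9

Response rates by class: Bronze 119/340 = 35%, Silver 80/160 = 50%, Gold 90/100 = 90%, Platinum 128/320 = 40%.
Each respondent's weight = sampled/responded in their class; summing within a class gives n_sampled, so:
  Bronze: 340 × 8.5 = 2890
  Silver: 160 × 6 = 960
  Gold: 100 × 14.5 = 1450
  Platinum: 320 × 0.5 = 160
Adjusted estimate = 5460 / 920 = 5.93478 → 5.9.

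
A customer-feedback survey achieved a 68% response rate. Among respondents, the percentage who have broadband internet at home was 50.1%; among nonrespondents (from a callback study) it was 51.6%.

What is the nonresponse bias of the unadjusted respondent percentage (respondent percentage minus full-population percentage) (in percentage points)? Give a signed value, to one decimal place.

-0.5 percentage points

Nonresponse fraction = 1 − 0.68 = 0.32.
Bias = (nonresponse fraction) × (respondent percentage − nonrespondent percentage)
     = 0.32 × (50.1 − 51.6) = 0.32 × -1.5 = -0.48.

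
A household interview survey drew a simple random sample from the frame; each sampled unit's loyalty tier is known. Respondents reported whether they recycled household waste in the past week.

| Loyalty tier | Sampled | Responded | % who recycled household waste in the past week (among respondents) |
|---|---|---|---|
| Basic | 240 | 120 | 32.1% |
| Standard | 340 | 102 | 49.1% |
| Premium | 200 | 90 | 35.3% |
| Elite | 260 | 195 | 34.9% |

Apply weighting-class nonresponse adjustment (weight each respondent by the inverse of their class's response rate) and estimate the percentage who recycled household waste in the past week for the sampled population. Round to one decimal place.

39.0%

Response rates by class: Basic 120/240 = 50%, Standard 102/340 = 30%, Premium 90/200 = 45%, Elite 195/260 = 75%.
Each respondent's weight = sampled/responded in their class; summing within a class gives n_sampled, so:
  Basic: 240 × 32.1 = 7704
  Standard: 340 × 49.1 = 16,694
  Premium: 200 × 35.3 = 7060
  Elite: 260 × 34.9 = 9074
Adjusted estimate = 40,532 / 1,040 = 38.9731 → 39.0%.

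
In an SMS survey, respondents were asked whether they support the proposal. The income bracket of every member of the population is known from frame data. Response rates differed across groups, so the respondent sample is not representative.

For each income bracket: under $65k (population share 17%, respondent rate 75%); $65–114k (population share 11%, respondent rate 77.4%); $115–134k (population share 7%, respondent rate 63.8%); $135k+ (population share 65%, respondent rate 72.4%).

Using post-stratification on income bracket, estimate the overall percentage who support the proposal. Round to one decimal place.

Each cell contributes population-share × respondent value:
  under $65k: 0.17 × 75 = 12.75
  $65–114k: 0.11 × 77.4 = 8.514
  $115–134k: 0.07 × 63.8 = 4.466
  $135k+: 0.65 × 72.4 = 47.06
Post-stratified estimate = 72.79 → 72.8%.

72.8%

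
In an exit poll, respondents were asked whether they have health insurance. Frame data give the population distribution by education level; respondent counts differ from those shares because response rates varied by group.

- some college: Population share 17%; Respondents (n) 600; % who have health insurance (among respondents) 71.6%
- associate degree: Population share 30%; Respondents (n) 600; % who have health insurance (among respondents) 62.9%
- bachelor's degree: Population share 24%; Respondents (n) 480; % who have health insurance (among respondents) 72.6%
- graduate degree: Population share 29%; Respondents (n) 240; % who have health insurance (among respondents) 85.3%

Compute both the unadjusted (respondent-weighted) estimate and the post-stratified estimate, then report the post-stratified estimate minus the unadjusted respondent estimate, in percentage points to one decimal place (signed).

+2.4 percentage points

Unadjusted (pooled respondent) estimate weights by respondent counts:
  (600/1920)×71.6 + (600/1920)×62.9 + (480/1920)×72.6 + (240/1920)×85.3 = 70.8438%
Post-stratified estimate weights by population shares:
  0.17×71.6 + 0.3×62.9 + 0.24×72.6 + 0.29×85.3 = 73.203%
Difference = 73.203 − 70.8438 = 2.3593 pp.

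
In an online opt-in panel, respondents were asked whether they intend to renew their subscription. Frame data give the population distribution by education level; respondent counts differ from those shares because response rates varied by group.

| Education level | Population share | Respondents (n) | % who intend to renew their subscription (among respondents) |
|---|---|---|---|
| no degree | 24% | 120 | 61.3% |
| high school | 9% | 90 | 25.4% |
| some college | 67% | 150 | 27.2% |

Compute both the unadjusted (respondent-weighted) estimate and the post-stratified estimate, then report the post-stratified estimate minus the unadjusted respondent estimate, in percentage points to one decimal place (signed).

-2.9 percentage points

Naive respondent-only estimate (weights = respondent counts):
  (120/360)×61.3 + (90/360)×25.4 + (150/360)×27.2 = 38.1167%
Reweighting by population education level shares:
  0.24×61.3 + 0.09×25.4 + 0.67×27.2 = 35.222%
Difference = 35.222 − 38.1167 = -2.8947 pp.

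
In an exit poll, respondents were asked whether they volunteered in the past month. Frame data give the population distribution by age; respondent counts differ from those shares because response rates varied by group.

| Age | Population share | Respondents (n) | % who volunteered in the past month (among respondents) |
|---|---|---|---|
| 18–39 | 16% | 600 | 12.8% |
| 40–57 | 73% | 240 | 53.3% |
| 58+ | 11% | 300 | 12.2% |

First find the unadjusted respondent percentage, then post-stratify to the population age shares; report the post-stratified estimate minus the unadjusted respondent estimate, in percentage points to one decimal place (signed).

+21.1 percentage points

Without adjustment, the pooled respondent share is:
  (600/1140)×12.8 + (240/1140)×53.3 + (300/1140)×12.2 = 21.1684%
Reweighting by population age shares:
  0.16×12.8 + 0.73×53.3 + 0.11×12.2 = 42.299%
Difference = 42.299 − 21.1684 = 21.1306 pp.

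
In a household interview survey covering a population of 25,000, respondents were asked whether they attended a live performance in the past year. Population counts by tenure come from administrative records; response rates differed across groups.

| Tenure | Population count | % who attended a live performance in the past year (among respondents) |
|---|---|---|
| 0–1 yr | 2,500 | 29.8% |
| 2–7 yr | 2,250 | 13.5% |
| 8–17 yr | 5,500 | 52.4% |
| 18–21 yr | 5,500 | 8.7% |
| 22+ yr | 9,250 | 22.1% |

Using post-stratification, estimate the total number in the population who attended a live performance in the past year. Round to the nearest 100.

6,500

Each cell contributes its population count × the respondent rate:
  0–1 yr: 2,500 × 29.8% = 745
  2–7 yr: 2,250 × 13.5% = 303.75
  8–17 yr: 5,500 × 52.4% = 2882
  18–21 yr: 5,500 × 8.7% = 478.5
  22+ yr: 9,250 × 22.1% = 2044.25
Estimated total = 6453.5 → 6,500.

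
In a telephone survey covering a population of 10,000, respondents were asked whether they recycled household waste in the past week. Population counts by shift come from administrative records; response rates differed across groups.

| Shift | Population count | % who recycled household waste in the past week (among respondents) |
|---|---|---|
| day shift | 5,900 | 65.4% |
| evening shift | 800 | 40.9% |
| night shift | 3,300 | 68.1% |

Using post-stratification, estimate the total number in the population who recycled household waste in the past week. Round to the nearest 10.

6,430

Estimated count per cell = population count × respondent percentage:
  day shift: 5,900 × 65.4% = 3858.6
  evening shift: 800 × 40.9% = 327.2
  night shift: 3,300 × 68.1% = 2247.3
Estimated total = 6433.1 → 6,430.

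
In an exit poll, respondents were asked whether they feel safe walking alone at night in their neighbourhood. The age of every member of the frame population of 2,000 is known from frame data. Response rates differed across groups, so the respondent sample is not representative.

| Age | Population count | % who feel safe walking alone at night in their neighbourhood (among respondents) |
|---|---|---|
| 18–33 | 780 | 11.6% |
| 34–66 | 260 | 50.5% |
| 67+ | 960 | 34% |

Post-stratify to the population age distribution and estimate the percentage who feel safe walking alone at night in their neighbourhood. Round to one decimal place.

Post-stratification weights by population share, not respondent share:
  18–33: (780/2,000) × 11.6 = 4.524
  34–66: (260/2,000) × 50.5 = 6.565
  67+: (960/2,000) × 34 = 16.32
Post-stratified estimate = 27.409 → 27.4%.

27.4%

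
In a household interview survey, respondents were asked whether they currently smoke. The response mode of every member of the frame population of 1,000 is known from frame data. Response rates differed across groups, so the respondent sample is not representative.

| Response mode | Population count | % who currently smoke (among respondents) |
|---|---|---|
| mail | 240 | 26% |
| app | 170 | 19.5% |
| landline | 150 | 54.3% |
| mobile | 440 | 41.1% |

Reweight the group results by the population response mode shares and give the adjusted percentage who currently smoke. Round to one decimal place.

35.8%

Reweight to the known response mode distribution:
  mail: (240/1,000) × 26 = 6.24
  app: (170/1,000) × 19.5 = 3.315
  landline: (150/1,000) × 54.3 = 8.145
  mobile: (440/1,000) × 41.1 = 18.084
Post-stratified estimate = 35.784 → 35.8%.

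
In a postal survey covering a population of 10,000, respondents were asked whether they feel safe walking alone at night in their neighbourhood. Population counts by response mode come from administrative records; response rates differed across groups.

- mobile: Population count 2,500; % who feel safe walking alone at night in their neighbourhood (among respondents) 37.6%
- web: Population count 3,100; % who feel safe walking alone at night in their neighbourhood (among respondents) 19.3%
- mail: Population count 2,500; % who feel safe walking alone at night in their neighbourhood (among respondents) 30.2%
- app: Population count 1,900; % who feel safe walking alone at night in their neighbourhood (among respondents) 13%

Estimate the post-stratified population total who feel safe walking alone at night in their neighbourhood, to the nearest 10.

2,540

Estimated count per cell = population count × respondent percentage:
  mobile: 2,500 × 37.6% = 940
  web: 3,100 × 19.3% = 598.3
  mail: 2,500 × 30.2% = 755
  app: 1,900 × 13% = 247
Estimated total = 2540.3 → 2,540.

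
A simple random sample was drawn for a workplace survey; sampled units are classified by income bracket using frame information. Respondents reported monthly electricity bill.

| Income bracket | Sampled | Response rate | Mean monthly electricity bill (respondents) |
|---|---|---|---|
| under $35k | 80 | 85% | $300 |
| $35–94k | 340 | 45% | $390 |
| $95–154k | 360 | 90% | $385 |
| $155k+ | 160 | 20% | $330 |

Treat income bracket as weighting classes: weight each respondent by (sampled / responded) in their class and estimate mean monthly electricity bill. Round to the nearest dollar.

Inverse-response-rate weighting restores each class to its sampled count, so class totals weight by n_sampled:
  under $35k: 80 × 300 = 24,000
  $35–94k: 340 × 390 = 132,600
  $95–154k: 360 × 385 = 138,600
  $155k+: 160 × 330 = 52,800
Adjusted estimate = 348,000 / 940 = 370.213 → $370.

$370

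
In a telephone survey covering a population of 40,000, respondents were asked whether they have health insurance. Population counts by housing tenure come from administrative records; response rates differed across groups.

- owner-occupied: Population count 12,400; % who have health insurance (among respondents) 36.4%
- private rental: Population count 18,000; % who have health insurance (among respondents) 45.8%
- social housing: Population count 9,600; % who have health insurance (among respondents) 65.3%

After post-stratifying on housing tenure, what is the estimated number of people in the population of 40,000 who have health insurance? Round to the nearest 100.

19,000

Each cell contributes its population count × the respondent rate:
  owner-occupied: 12,400 × 36.4% = 4513.6
  private rental: 18,000 × 45.8% = 8244
  social housing: 9,600 × 65.3% = 6268.8
Estimated total = 19026.4 → 19,000.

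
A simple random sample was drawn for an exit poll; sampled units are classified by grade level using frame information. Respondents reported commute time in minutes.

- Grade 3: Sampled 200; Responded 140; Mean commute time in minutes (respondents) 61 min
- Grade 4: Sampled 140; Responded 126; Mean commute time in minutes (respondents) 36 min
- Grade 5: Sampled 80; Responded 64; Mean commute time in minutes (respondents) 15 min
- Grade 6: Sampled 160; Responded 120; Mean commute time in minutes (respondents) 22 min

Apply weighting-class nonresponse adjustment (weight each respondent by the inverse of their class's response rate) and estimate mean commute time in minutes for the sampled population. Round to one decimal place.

37.9

Response rates by class: Grade 3 140/200 = 70%, Grade 4 126/140 = 90%, Grade 5 64/80 = 80%, Grade 6 120/160 = 75%.
Weighting each respondent by the inverse class response rate inflates each class back to its sampled size, so the class weight is n_sampled:
  Grade 3: 200 × 61 = 12,200
  Grade 4: 140 × 36 = 5040
  Grade 5: 80 × 15 = 1200
  Grade 6: 160 × 22 = 3520
Adjusted estimate = 21,960 / 580 = 37.8621 → 37.9.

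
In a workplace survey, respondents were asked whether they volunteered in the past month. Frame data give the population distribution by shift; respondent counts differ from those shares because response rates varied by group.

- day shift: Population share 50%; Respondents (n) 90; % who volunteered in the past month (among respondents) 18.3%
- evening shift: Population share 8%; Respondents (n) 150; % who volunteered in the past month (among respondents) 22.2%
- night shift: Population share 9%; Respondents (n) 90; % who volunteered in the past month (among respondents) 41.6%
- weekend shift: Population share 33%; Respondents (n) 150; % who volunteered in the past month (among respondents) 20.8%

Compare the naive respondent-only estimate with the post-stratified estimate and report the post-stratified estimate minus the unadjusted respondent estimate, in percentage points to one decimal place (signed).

Without adjustment, the pooled respondent share is:
  (90/480)×18.3 + (150/480)×22.2 + (90/480)×41.6 + (150/480)×20.8 = 24.6687%
Post-stratified estimate weights by population shares:
  0.5×18.3 + 0.08×22.2 + 0.09×41.6 + 0.33×20.8 = 21.534%
Difference = 21.534 − 24.6687 = -3.1347 pp.

-3.1 percentage points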